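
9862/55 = 179 + 17/55 = 179.31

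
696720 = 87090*8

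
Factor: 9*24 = 2^3*3^3=216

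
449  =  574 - 125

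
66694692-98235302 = -31540610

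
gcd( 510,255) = 255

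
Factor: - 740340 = - 2^2*3^4*5^1*457^1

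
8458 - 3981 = 4477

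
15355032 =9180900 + 6174132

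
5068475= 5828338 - 759863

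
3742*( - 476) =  - 1781192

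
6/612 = 1/102 = 0.01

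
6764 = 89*76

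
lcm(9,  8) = 72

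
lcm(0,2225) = 0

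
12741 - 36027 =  - 23286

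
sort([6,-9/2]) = [ -9/2,6]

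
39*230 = 8970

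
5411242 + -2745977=2665265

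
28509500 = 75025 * 380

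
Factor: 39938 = 2^1*19^1*1051^1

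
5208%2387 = 434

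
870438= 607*1434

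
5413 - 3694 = 1719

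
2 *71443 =142886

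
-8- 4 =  -12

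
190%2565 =190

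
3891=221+3670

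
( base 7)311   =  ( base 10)155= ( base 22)71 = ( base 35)4F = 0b10011011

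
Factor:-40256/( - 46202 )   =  2^5 * 13^(-1 )*17^1* 37^1*1777^( - 1) = 20128/23101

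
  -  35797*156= - 5584332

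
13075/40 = 326 + 7/8=326.88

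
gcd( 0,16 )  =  16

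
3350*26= 87100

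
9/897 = 3/299 = 0.01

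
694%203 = 85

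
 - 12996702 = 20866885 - 33863587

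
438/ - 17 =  - 26 + 4/17 = - 25.76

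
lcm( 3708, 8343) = 33372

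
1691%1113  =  578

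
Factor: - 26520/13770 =-52/27 = - 2^2 * 3^( - 3)*13^1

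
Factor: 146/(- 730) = -1/5 = -  5^( - 1) 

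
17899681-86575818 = -68676137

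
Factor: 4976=2^4*311^1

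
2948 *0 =0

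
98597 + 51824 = 150421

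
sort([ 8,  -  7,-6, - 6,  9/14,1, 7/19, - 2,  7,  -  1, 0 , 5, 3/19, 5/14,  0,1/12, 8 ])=[ - 7, - 6,  -  6, - 2 , - 1,  0 , 0,1/12, 3/19,5/14,7/19, 9/14,1,5,  7 , 8 , 8]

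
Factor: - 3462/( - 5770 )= 3/5  =  3^1 * 5^( -1) 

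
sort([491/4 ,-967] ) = [ - 967, 491/4]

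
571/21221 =571/21221 = 0.03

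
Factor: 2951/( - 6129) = -13/27 = -3^( - 3 )*13^1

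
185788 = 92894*2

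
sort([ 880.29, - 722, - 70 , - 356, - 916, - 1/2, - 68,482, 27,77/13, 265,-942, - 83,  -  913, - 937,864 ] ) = [ - 942, - 937, - 916, - 913 , - 722, - 356 , - 83, - 70,- 68, - 1/2,77/13, 27, 265,482 , 864, 880.29]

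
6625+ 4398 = 11023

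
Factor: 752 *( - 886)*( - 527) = 351125344 = 2^5 * 17^1 * 31^1*47^1 * 443^1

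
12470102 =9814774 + 2655328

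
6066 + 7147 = 13213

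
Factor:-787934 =  -  2^1*7^1*23^1  *  2447^1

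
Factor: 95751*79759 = 3^2*47^1*1697^1*10639^1 = 7637004009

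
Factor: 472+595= 11^1 * 97^1 = 1067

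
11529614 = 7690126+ 3839488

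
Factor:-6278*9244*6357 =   -  368921070024 = - 2^3 *3^1*13^1*43^1*73^1*163^1*2311^1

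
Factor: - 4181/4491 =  - 3^(  -  2 ) * 37^1*113^1*499^( - 1)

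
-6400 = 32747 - 39147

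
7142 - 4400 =2742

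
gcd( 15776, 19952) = 464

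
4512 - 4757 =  - 245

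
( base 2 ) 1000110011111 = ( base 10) 4511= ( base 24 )7JN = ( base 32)4CV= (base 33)44n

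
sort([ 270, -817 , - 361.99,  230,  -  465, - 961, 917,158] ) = [ - 961, - 817 ,-465, -361.99 , 158,  230,270,917]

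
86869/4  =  86869/4 = 21717.25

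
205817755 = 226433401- 20615646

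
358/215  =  1+143/215= 1.67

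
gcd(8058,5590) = 2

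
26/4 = 13/2 = 6.50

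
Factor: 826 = 2^1 * 7^1*59^1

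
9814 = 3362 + 6452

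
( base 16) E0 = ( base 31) 77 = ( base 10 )224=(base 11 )194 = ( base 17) D3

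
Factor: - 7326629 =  - 37^1*198017^1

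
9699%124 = 27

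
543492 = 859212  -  315720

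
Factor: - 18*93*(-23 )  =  2^1*3^3* 23^1*31^1 = 38502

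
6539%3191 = 157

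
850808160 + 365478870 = 1216287030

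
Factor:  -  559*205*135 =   -  3^3* 5^2*13^1*41^1*43^1 = -15470325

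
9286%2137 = 738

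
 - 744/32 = - 24 + 3/4 = - 23.25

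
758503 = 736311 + 22192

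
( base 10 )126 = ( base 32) 3u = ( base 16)7E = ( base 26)4M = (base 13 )99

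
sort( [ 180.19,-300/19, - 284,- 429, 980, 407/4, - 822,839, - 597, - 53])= [ - 822 , - 597, - 429 , - 284, - 53, - 300/19, 407/4, 180.19, 839,980] 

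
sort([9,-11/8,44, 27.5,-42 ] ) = [ - 42, -11/8,9, 27.5,44] 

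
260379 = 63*4133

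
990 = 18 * 55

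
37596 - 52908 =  - 15312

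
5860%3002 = 2858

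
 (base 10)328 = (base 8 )510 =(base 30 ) AS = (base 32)A8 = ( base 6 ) 1304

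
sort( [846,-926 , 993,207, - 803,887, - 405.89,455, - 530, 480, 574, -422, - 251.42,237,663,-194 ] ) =[ - 926, - 803,-530,-422, - 405.89, -251.42,-194,207,237,455,480,  574,663,846,887  ,  993]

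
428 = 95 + 333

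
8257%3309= 1639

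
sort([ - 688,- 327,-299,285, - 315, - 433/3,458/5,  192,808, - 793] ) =[-793, - 688, - 327,  -  315 , - 299, - 433/3,458/5,192, 285,808 ] 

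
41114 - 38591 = 2523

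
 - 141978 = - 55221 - 86757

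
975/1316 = 975/1316 = 0.74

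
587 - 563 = 24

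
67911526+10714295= 78625821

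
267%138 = 129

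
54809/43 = 54809/43 = 1274.63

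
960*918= 881280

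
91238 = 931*98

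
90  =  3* 30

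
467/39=11 + 38/39 = 11.97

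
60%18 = 6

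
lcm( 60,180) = 180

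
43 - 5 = 38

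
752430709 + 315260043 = 1067690752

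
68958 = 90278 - 21320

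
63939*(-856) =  - 54731784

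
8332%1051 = 975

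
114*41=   4674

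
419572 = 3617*116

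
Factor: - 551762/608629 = -2^1*7^(-2)*12421^(-1)* 275881^1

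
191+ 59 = 250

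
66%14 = 10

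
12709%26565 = 12709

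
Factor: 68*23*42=65688=2^3*3^1*7^1*17^1* 23^1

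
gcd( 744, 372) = 372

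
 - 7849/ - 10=7849/10 = 784.90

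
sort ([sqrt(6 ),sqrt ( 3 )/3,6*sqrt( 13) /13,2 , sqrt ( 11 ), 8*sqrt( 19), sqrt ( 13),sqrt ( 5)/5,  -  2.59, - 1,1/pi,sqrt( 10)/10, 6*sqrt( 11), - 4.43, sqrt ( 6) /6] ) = [-4.43, - 2.59, - 1, sqrt( 10 )/10,1/pi,sqrt( 6)/6, sqrt( 5)/5 , sqrt( 3 )/3,6*sqrt( 13) /13, 2,sqrt( 6), sqrt( 11 ), sqrt( 13), 6*sqrt ( 11 ), 8 *sqrt( 19)] 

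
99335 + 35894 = 135229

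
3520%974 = 598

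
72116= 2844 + 69272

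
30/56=15/28  =  0.54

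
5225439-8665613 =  - 3440174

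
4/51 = 4/51 = 0.08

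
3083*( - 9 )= - 27747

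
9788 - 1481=8307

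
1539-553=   986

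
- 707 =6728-7435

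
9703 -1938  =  7765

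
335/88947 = 335/88947 = 0.00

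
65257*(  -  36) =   -  2349252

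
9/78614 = 9/78614 = 0.00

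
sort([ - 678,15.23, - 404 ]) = [  -  678, - 404,15.23 ]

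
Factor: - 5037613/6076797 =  - 3^( -1) *7^1* 739^ ( - 1 )*2741^( - 1)*719659^1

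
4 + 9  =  13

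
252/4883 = 252/4883 = 0.05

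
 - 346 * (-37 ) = 12802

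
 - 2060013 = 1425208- 3485221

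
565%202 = 161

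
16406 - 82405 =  - 65999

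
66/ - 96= - 11/16 = -0.69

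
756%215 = 111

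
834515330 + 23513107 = 858028437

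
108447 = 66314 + 42133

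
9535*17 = 162095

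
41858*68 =2846344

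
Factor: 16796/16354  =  2^1*19^1*37^( - 1) = 38/37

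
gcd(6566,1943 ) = 67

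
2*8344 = 16688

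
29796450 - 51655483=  - 21859033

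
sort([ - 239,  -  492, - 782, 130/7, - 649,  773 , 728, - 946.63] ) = [ - 946.63, - 782,-649, - 492, - 239, 130/7,728, 773]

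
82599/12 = 27533/4 = 6883.25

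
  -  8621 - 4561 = - 13182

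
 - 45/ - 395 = 9/79= 0.11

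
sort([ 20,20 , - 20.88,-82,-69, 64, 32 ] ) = [ - 82, -69, - 20.88,20 , 20, 32 , 64] 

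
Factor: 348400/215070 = 520/321 = 2^3*3^( - 1 )*5^1*13^1*107^(-1 ) 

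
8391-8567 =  -176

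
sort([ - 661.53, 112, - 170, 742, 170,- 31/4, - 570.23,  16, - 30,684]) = [ - 661.53,-570.23,-170, - 30, -31/4,16, 112, 170, 684, 742 ] 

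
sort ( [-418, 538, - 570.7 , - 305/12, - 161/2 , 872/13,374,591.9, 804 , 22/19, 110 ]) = [ - 570.7, - 418, - 161/2, - 305/12, 22/19,872/13, 110, 374,538,591.9, 804 ]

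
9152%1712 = 592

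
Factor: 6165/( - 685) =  - 9 = - 3^2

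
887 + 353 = 1240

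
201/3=67= 67.00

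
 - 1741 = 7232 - 8973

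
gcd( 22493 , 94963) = 1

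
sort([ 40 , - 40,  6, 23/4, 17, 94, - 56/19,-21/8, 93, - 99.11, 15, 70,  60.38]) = [-99.11, - 40,-56/19,-21/8, 23/4,6, 15,17, 40,60.38  ,  70, 93, 94 ] 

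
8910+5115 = 14025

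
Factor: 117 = 3^2*13^1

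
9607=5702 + 3905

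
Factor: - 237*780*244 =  - 45105840 = - 2^4*3^2*5^1*13^1  *  61^1*79^1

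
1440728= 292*4934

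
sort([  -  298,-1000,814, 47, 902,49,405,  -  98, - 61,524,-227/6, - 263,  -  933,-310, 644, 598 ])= [-1000, - 933,  -  310, - 298  ,-263, - 98,-61,-227/6,47, 49,  405, 524, 598,644,814, 902] 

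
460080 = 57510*8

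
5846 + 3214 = 9060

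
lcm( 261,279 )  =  8091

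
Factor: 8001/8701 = 3^2*11^ ( - 1) * 113^ ( - 1 )*127^1 = 1143/1243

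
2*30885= 61770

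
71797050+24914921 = 96711971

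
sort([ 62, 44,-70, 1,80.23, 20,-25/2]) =[ - 70, - 25/2,1, 20,44, 62, 80.23]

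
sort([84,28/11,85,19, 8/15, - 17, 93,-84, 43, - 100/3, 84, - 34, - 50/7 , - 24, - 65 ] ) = [ - 84, - 65, - 34, - 100/3, - 24, - 17, - 50/7,8/15,28/11,19, 43, 84, 84,  85 , 93] 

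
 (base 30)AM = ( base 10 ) 322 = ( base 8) 502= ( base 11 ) 273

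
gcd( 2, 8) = 2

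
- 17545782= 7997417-25543199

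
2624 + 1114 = 3738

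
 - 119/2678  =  - 1 + 2559/2678 = - 0.04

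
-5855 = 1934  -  7789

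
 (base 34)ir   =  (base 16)27f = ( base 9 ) 780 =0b1001111111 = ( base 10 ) 639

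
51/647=51/647 = 0.08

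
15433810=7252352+8181458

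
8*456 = 3648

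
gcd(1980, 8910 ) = 990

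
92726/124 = 46363/62 = 747.79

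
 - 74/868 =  - 1+397/434 = - 0.09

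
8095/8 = 1011 + 7/8=1011.88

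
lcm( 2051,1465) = 10255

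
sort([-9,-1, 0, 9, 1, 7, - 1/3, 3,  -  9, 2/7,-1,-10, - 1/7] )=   [-10 , - 9,-9,-1, - 1,-1/3,-1/7, 0, 2/7, 1, 3, 7, 9 ]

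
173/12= 14+5/12 =14.42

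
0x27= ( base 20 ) 1J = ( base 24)1f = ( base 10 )39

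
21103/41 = 21103/41 = 514.71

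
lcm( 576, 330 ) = 31680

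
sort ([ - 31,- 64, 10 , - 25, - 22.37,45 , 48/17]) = [ - 64 ,- 31,  -  25 , - 22.37, 48/17,  10, 45]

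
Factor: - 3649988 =-2^2*912497^1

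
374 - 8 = 366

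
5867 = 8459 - 2592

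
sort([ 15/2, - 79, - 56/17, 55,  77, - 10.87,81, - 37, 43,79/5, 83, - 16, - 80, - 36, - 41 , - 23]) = [ - 80  , - 79 , - 41, - 37, - 36, - 23, - 16,-10.87 , - 56/17  ,  15/2,79/5,43,55,77, 81,83]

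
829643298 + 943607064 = 1773250362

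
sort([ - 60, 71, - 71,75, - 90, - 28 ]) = [ - 90, - 71 , - 60, -28,  71, 75] 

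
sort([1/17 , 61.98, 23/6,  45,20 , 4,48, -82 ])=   [ - 82,1/17,23/6, 4  ,  20,45,48, 61.98 ] 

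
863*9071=7828273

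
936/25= 936/25=37.44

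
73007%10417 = 88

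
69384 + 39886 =109270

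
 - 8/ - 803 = 8/803 = 0.01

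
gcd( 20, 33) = 1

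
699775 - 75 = 699700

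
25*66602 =1665050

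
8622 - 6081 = 2541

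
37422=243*154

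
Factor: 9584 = 2^4 * 599^1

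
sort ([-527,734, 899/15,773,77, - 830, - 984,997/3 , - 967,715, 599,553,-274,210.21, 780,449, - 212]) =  [- 984, - 967,- 830,  -  527, -274, - 212,899/15,77,210.21,997/3,449,553,599,715,734 , 773, 780] 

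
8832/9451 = 8832/9451=0.93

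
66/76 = 33/38 =0.87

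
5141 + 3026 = 8167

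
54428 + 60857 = 115285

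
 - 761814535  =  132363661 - 894178196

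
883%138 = 55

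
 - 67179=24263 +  - 91442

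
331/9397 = 331/9397 = 0.04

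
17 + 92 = 109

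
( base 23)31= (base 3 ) 2121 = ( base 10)70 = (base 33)24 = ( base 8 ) 106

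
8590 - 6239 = 2351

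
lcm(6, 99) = 198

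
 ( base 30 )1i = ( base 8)60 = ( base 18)2C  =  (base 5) 143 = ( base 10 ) 48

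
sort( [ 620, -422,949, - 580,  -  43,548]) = [ - 580, - 422,  -  43,548,620,949 ] 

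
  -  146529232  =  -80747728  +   - 65781504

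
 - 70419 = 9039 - 79458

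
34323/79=434 + 37/79 =434.47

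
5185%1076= 881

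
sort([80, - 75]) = [ - 75,80 ]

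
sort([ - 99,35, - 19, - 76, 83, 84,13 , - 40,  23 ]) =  [- 99 ,-76,  -  40, - 19, 13, 23,35, 83 , 84] 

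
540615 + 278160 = 818775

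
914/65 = 914/65 = 14.06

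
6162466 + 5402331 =11564797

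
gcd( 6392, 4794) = 1598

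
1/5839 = 1/5839  =  0.00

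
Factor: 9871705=5^1 * 263^1*7507^1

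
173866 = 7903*22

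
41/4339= 41/4339=0.01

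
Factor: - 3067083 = - 3^2*340787^1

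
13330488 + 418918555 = 432249043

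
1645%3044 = 1645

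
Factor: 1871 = 1871^1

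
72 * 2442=175824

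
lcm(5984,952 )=41888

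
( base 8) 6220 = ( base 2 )110010010000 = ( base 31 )3an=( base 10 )3216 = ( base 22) 6E4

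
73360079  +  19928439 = 93288518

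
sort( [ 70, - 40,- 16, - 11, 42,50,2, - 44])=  [ - 44, - 40, - 16, - 11,2, 42,50, 70]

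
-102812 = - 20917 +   -  81895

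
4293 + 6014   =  10307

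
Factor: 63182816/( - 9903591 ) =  - 2^5* 3^( - 2 )*41^ ( - 1 )*461^1 *4283^1 * 26839^( - 1)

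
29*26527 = 769283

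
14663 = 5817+8846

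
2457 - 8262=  - 5805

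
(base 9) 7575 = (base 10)5576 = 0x15c8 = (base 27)7he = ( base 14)2064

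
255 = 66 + 189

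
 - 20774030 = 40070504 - 60844534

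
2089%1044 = 1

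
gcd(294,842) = 2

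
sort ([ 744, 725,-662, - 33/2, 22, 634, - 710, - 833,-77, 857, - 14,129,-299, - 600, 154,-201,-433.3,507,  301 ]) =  [ - 833, - 710,  -  662, - 600, - 433.3, - 299,-201,-77,-33/2,-14,22, 129, 154, 301, 507, 634,  725, 744, 857] 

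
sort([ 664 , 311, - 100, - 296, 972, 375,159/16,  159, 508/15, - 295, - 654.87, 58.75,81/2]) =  [ - 654.87, -296, - 295, - 100,  159/16,508/15, 81/2 , 58.75, 159, 311,375, 664,  972]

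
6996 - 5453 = 1543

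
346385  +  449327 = 795712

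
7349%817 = 813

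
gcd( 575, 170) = 5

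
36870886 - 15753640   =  21117246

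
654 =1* 654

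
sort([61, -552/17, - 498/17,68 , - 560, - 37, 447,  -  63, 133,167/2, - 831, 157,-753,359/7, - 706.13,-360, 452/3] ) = [ - 831, - 753, - 706.13, - 560,-360,- 63, - 37,-552/17,- 498/17, 359/7, 61, 68, 167/2,133 , 452/3, 157,447]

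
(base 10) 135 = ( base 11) 113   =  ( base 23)5k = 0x87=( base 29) 4j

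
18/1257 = 6/419 = 0.01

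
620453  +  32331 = 652784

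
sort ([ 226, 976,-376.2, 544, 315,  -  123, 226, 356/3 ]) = [ - 376.2, - 123, 356/3, 226,226,315,544, 976 ]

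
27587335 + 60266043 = 87853378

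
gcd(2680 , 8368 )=8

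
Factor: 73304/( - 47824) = - 2^( - 1)*11^1 * 17^1*61^( - 1 ) = - 187/122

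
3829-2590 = 1239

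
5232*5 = 26160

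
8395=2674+5721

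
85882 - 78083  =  7799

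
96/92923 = 96/92923 = 0.00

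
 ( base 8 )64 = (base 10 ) 52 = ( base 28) 1o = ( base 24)24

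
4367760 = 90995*48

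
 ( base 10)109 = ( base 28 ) 3p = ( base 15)74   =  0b1101101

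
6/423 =2/141 = 0.01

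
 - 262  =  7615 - 7877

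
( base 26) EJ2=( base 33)94r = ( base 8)23350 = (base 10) 9960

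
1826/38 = 913/19= 48.05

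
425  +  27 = 452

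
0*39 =0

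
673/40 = 673/40 = 16.82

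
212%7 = 2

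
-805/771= - 805/771 = - 1.04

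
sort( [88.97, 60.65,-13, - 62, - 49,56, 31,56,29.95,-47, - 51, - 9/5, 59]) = [ - 62,-51, - 49,  -  47, - 13, - 9/5, 29.95, 31,56,56, 59, 60.65, 88.97 ]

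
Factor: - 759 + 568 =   -  191 = - 191^1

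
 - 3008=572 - 3580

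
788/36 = 197/9 =21.89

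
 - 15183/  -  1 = 15183 + 0/1 = 15183.00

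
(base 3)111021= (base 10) 358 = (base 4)11212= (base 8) 546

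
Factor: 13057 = 11^1*1187^1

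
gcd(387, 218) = 1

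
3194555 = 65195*49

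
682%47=24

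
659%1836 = 659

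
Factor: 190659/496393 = 3^1*7^2*29^( - 1)*1297^1*17117^( - 1 )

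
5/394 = 5/394 = 0.01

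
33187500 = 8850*3750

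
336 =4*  84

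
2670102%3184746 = 2670102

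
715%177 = 7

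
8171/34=240 + 11/34 = 240.32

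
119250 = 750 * 159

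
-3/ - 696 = 1/232 = 0.00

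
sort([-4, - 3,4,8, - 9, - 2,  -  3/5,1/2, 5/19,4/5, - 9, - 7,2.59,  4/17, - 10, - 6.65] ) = [ - 10, - 9, - 9, - 7, - 6.65, - 4,  -  3, - 2, - 3/5, 4/17 , 5/19,1/2, 4/5,2.59,4, 8] 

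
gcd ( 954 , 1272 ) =318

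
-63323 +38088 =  - 25235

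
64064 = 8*8008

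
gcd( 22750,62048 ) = 14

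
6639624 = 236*28134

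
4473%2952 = 1521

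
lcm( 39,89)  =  3471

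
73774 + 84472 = 158246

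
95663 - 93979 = 1684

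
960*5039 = 4837440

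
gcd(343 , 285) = 1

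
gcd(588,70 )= 14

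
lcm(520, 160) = 2080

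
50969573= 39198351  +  11771222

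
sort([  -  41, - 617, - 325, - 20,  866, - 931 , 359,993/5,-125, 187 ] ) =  [  -  931,-617, - 325,- 125, - 41 , - 20, 187,993/5,359,866 ] 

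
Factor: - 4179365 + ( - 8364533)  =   - 2^1*883^1*7103^1 = -12543898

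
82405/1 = 82405 = 82405.00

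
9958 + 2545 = 12503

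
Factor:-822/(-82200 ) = 2^( - 2)*5^( - 2) = 1/100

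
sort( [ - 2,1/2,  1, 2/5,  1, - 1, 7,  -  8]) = [ - 8, - 2, - 1, 2/5, 1/2,1,  1,  7]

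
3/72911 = 3/72911 = 0.00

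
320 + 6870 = 7190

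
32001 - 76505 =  - 44504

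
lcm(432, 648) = 1296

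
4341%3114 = 1227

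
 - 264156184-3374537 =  - 267530721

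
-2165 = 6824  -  8989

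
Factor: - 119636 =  - 2^2*11^1*2719^1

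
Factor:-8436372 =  - 2^2*3^1*7^1*67^1*1499^1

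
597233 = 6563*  91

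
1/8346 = 1/8346 = 0.00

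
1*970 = 970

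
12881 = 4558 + 8323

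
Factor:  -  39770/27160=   -2^(-2)*7^ ( - 1)*41^1 = - 41/28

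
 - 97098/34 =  - 48549/17 = - 2855.82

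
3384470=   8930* 379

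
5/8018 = 5/8018 = 0.00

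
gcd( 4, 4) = 4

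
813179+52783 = 865962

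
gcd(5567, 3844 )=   1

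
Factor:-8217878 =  - 2^1*613^1*6703^1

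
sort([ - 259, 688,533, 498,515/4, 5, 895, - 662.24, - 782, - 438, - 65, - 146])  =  [ - 782, - 662.24,  -  438, - 259 , - 146, - 65,5, 515/4 , 498, 533, 688, 895 ] 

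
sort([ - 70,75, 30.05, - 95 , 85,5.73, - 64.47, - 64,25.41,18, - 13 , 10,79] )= [ - 95,-70, - 64.47, - 64, - 13,5.73, 10,18,25.41, 30.05,75,79 , 85] 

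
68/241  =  68/241 = 0.28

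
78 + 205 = 283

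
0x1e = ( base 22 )18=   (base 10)30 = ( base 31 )u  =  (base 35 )u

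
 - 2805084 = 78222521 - 81027605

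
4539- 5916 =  - 1377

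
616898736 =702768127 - 85869391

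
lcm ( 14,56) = 56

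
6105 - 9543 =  - 3438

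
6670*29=193430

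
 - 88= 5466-5554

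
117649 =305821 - 188172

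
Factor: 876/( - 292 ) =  - 3^1 = -3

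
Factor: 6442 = 2^1*3221^1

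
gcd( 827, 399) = 1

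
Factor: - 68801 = -107^1*643^1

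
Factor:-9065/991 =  - 5^1*7^2*37^1*991^ ( - 1)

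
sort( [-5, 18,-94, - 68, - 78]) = [ - 94, - 78,-68,  -  5,18 ]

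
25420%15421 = 9999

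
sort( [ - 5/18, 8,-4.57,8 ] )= [ - 4.57, - 5/18 , 8, 8]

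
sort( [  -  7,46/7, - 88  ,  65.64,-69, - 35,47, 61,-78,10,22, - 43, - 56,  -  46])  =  [ - 88, - 78,-69, - 56, -46  , - 43, - 35 , - 7,46/7,10,22, 47,  61,65.64]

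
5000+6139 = 11139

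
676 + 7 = 683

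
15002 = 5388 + 9614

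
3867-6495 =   -  2628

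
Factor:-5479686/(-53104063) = 2^1*3^2*293^1 * 1039^1*1567^( - 1)*33889^( - 1)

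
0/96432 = 0  =  0.00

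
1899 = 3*633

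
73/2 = 36 + 1/2 = 36.50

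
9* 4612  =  41508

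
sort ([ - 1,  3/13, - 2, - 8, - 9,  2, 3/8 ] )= [  -  9, - 8, - 2, - 1, 3/13,3/8 , 2] 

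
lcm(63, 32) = 2016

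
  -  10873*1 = - 10873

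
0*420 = 0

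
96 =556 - 460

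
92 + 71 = 163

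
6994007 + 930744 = 7924751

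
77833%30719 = 16395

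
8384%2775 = 59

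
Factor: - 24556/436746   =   - 2^1*3^( - 1)*7^1*83^( - 1) = -  14/249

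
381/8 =381/8 = 47.62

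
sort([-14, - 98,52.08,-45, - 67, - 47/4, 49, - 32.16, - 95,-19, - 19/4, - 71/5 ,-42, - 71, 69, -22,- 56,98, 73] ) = [ - 98,  -  95, - 71, - 67, -56, - 45, - 42, - 32.16 ,- 22,-19, -71/5,- 14, - 47/4, - 19/4,49,  52.08, 69, 73, 98] 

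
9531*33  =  314523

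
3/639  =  1/213 = 0.00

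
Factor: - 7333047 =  - 3^2 * 814783^1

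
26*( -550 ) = -14300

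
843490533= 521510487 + 321980046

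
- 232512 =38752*(  -  6)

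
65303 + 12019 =77322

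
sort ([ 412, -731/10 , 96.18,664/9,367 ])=[ - 731/10, 664/9, 96.18, 367,  412 ] 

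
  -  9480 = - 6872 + -2608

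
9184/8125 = 1  +  1059/8125 = 1.13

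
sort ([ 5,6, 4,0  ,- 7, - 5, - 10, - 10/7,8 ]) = [ - 10, - 7, - 5, - 10/7,0,  4, 5 , 6,  8] 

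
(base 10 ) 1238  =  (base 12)872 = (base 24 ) 23e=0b10011010110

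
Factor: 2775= 3^1*5^2*37^1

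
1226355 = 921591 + 304764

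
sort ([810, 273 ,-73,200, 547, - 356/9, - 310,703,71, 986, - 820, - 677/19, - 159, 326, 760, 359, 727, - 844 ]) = [ - 844,- 820, - 310,  -  159, - 73,-356/9, - 677/19, 71,200,  273, 326, 359, 547,703,727,760 , 810,986]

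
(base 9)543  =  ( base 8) 674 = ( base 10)444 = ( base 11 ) 374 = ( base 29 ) F9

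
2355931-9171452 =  - 6815521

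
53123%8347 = 3041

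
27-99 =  - 72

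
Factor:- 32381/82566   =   - 2^(-1)*3^( - 3) * 11^( - 1)*139^( - 1)*32381^1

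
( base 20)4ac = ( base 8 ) 3424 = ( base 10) 1812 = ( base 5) 24222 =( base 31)1RE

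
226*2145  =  484770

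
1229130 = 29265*42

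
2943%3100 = 2943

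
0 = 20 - 20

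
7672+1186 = 8858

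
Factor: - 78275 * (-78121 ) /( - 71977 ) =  -5^2*31^1*101^1*167^(  -  1)*  431^( - 1)*78121^1 = -6114921275/71977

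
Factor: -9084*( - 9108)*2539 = 2^4*3^3*11^1*23^1*757^1* 2539^1 = 210069425808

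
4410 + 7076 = 11486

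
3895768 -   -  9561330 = 13457098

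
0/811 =0 = 0.00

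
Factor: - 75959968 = - 2^5*7^1*339107^1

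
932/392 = 2+37/98  =  2.38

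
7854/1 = 7854 = 7854.00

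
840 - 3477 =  - 2637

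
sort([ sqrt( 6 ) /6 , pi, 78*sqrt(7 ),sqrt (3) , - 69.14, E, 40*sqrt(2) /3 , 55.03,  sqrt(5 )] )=[ - 69.14 , sqrt ( 6 ) /6,sqrt(3), sqrt( 5), E,pi,40*sqrt ( 2)/3 , 55.03,78*sqrt( 7)]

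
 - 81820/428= -192 + 89/107 = - 191.17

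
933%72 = 69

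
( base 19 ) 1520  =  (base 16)21FE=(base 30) 9K2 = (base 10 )8702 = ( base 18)18f8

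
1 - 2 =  - 1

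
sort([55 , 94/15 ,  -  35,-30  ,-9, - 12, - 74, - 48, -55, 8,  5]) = [-74, - 55, - 48, - 35 , - 30, - 12,-9, 5 , 94/15,8,55]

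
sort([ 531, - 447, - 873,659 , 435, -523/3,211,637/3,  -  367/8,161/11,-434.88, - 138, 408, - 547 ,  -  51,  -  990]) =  [ - 990, - 873, - 547  , - 447,- 434.88,-523/3, - 138 , - 51, - 367/8,161/11,211,637/3,408,435, 531,659]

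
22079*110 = 2428690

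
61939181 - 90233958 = -28294777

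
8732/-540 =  - 2183/135 = - 16.17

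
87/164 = 87/164 = 0.53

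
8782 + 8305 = 17087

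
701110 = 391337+309773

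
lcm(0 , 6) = 0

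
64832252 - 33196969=31635283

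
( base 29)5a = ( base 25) 65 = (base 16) 9B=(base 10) 155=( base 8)233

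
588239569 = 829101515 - 240861946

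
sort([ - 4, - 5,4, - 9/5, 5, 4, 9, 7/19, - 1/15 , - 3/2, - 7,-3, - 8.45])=[ - 8.45, - 7, - 5, - 4,-3 , - 9/5, - 3/2,  -  1/15,7/19,4 , 4, 5,9]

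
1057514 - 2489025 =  -1431511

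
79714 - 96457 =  - 16743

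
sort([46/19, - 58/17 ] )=[- 58/17,46/19]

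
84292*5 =421460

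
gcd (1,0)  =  1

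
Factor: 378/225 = 2^1*3^1*5^(  -  2 ) * 7^1  =  42/25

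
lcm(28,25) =700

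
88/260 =22/65 = 0.34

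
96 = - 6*( - 16)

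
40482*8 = 323856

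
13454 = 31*434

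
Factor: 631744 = 2^6*9871^1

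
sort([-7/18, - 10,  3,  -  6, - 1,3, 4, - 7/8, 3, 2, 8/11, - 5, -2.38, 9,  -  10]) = [ - 10, - 10, - 6, - 5,-2.38,-1,  -  7/8,  -  7/18,8/11, 2,3, 3,  3, 4,9]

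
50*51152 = 2557600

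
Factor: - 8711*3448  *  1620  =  -48657555360 = - 2^5 * 3^4*5^1*31^1 * 281^1*431^1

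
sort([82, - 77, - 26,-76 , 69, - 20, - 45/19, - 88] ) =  [- 88, - 77, - 76, - 26, - 20,-45/19,69,82 ]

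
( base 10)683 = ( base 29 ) NG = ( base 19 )1gi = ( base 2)1010101011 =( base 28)ob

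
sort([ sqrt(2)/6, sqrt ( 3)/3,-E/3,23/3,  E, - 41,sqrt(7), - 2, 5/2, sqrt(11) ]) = [ - 41, - 2, - E/3, sqrt(2)/6, sqrt(3 )/3, 5/2,sqrt(7 ),E,sqrt(11),23/3 ]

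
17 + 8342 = 8359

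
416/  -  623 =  - 416/623=- 0.67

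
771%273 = 225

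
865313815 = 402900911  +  462412904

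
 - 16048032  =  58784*( - 273 )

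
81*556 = 45036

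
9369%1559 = 15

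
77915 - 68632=9283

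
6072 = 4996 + 1076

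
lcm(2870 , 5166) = 25830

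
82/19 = 82/19 =4.32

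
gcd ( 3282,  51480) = 6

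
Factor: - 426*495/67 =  - 210870/67  =  - 2^1 *3^3*5^1 *11^1*67^(-1 )*71^1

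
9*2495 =22455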